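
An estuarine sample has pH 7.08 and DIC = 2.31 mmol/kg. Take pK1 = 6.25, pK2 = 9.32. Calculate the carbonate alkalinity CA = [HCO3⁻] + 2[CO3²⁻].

CA = 2.03 mmol/kg

CA = [HCO3⁻] + 2[CO3²⁻] = (α₁ + 2α₂)·DIC
At pH 7.08: [H⁺]/K1 = 10^-0.83 = 0.14791, K2/[H⁺] = 10^-2.24 = 0.0057544
α₁ = 1/(1 + 0.14791 + 0.0057544) = 1/1.1537 = 0.8668; α₂ = α₁·K2/[H⁺] = 0.004988
α₁ + 2α₂ = 0.8768
CA = 0.8768 × 2.31 = 2.03 mmol/kg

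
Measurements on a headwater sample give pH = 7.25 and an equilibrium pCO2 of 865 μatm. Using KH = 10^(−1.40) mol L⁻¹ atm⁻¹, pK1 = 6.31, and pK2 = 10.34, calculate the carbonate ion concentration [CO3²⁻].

[CO3²⁻] = 0.244 μmol/L

[CO2*] = KH · pCO2 = 10^(−1.40) × 865×10^-6 = 3.444×10^-5 mol/L
α₀ = 1/(1 + K1/[H⁺] + K1K2/[H⁺]²) = 1/(1 + 10^+0.94 + 10^-2.15) = 0.1029
DIC = [CO2*]/α₀ = 3.444×10^-5 / 0.1029 = 0.3346 mmol/L
[CO3²⁻] = α₂·DIC; α₂ = 0.0007286, so [CO3²⁻] = 0.0007286 × 0.3346 = 0.000244 mmol/L = 0.244 μmol/L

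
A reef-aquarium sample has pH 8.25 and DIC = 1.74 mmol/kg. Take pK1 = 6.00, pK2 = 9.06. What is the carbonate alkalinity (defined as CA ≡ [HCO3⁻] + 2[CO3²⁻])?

CA = 1.96 mmol/kg

CA = [HCO3⁻] + 2[CO3²⁻] = (α₁ + 2α₂)·DIC
At pH 8.25: [H⁺]/K1 = 10^-2.25 = 0.0056234, K2/[H⁺] = 10^-0.81 = 0.15488
α₁ = 1/(1 + 0.0056234 + 0.15488) = 1/1.1605 = 0.8617; α₂ = α₁·K2/[H⁺] = 0.1335
α₁ + 2α₂ = 1.1286
CA = 1.1286 × 1.74 = 1.96 mmol/kg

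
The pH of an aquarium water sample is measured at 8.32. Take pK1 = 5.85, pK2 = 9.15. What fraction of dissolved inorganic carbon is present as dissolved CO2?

α₀ = 1 / (1 + K1/[H⁺] + K1K2/[H⁺]²) = 1 / (1 + 10^+2.47 + 10^+1.64)
   = 1 / (1 + 295.12 + 43.652) = 1/339.77 = 0.002943

α₀ = 0.00294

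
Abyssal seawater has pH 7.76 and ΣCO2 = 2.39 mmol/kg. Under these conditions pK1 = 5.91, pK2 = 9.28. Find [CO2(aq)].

[CO2*] = 0.0323 mmol/kg

α₀ = 1 / (1 + K1/[H⁺] + K1K2/[H⁺]²) = 1 / (1 + 10^+1.85 + 10^+0.33)
   = 1 / (1 + 70.795 + 2.1380) = 1/73.933 = 0.01353
[CO2*] = α₀ × DIC = 0.01353 × 2.39 = 0.0323 mmol/kg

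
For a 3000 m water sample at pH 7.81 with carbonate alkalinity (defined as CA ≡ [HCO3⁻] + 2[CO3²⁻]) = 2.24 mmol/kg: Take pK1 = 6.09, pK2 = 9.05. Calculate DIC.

DIC = 2.16 mmol/kg

CA = [HCO3⁻] + 2[CO3²⁻] = (α₁ + 2α₂)·DIC
At pH 7.81: [H⁺]/K1 = 10^-1.72 = 0.019055, K2/[H⁺] = 10^-1.24 = 0.057544
α₁ = 1/(1 + 0.019055 + 0.057544) = 1/1.0766 = 0.9289; α₂ = α₁·K2/[H⁺] = 0.05345
α₁ + 2α₂ = 1.0358
DIC = CA / (α₁ + 2α₂) = 2.24 / 1.0358 = 2.16 mmol/kg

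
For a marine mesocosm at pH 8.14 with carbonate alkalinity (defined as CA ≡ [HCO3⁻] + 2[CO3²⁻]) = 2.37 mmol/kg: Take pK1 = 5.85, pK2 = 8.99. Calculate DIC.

CA = [HCO3⁻] + 2[CO3²⁻] = (α₁ + 2α₂)·DIC
At pH 8.14: [H⁺]/K1 = 10^-2.29 = 0.0051286, K2/[H⁺] = 10^-0.85 = 0.14125
α₁ = 1/(1 + 0.0051286 + 0.14125) = 1/1.1464 = 0.8723; α₂ = α₁·K2/[H⁺] = 0.1232
α₁ + 2α₂ = 1.1187
DIC = CA / (α₁ + 2α₂) = 2.37 / 1.1187 = 2.12 mmol/kg

DIC = 2.12 mmol/kg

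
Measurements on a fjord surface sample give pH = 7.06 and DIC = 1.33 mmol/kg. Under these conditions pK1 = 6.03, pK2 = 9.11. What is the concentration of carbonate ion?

[CO3²⁻] = 10.8 μmol/kg

α₂ = 1 / (1 + [H⁺]/K2 + [H⁺]²/(K1K2)) = 1 / (1 + 10^+2.05 + 10^+1.02)
   = 1 / (1 + 112.20 + 10.471) = 1/123.67 = 0.008086
[CO3²⁻] = α₂ × DIC = 0.008086 × 1.33 = 0.0108 mmol/kg = 10.8 μmol/kg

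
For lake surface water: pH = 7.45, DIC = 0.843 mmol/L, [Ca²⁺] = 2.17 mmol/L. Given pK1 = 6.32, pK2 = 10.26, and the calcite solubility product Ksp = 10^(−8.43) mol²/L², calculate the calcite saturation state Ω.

α₂ = 1 / (1 + [H⁺]/K2 + [H⁺]²/(K1K2)) = 1 / (1 + 10^+2.81 + 10^+1.68)
   = 1 / (1 + 645.65 + 47.863) = 1/694.52 = 0.001440
[CO3²⁻] = α₂ × DIC = 0.001440 × 0.843 = 0.001214 mmol/L = 1.214 μmol/L
Ksp = 10^(−8.43) = 3.715×10^-9
Ω = [Ca²⁺][CO3²⁻]/Ksp = (2.17×10^-3)(1.214×10^-6) / 3.715×10^-9 = 0.709

Ω = 0.709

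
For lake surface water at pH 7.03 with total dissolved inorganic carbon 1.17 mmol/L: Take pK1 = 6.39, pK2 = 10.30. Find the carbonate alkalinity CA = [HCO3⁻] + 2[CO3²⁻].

CA = [HCO3⁻] + 2[CO3²⁻] = (α₁ + 2α₂)·DIC
At pH 7.03: [H⁺]/K1 = 10^-0.64 = 0.22909, K2/[H⁺] = 10^-3.27 = 0.00053703
α₁ = 1/(1 + 0.22909 + 0.00053703) = 1/1.2296 = 0.8133; α₂ = α₁·K2/[H⁺] = 0.0004367
α₁ + 2α₂ = 0.8141
CA = 0.8141 × 1.17 = 0.953 mmol/L

CA = 0.953 mmol/L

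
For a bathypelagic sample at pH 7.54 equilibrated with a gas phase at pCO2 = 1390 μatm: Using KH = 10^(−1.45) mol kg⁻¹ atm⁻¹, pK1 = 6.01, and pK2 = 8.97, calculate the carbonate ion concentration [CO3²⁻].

[CO2*] = KH · pCO2 = 10^(−1.45) × 1390×10^-6 = 4.932×10^-5 mol/kg
α₀ = 1/(1 + K1/[H⁺] + K1K2/[H⁺]²) = 1/(1 + 10^+1.53 + 10^+0.10) = 0.02767
DIC = [CO2*]/α₀ = 4.932×10^-5 / 0.02767 = 1.783 mmol/kg
[CO3²⁻] = α₂·DIC; α₂ = 0.03483, so [CO3²⁻] = 0.03483 × 1.783 = 0.0621 mmol/kg

[CO3²⁻] = 0.0621 mmol/kg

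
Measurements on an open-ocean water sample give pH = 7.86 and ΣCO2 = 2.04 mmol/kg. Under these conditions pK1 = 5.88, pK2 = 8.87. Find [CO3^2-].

[CO3²⁻] = 0.180 mmol/kg

α₂ = 1 / (1 + [H⁺]/K2 + [H⁺]²/(K1K2)) = 1 / (1 + 10^+1.01 + 10^-0.97)
   = 1 / (1 + 10.233 + 0.10715) = 1/11.340 = 0.08818
[CO3²⁻] = α₂ × DIC = 0.08818 × 2.04 = 0.180 mmol/kg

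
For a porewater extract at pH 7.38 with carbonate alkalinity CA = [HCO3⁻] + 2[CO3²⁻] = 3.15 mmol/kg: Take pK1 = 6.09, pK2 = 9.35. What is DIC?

DIC = 3.28 mmol/kg

CA = [HCO3⁻] + 2[CO3²⁻] = (α₁ + 2α₂)·DIC
At pH 7.38: [H⁺]/K1 = 10^-1.29 = 0.051286, K2/[H⁺] = 10^-1.97 = 0.010715
α₁ = 1/(1 + 0.051286 + 0.010715) = 1/1.0620 = 0.9416; α₂ = α₁·K2/[H⁺] = 0.01009
α₁ + 2α₂ = 0.9618
DIC = CA / (α₁ + 2α₂) = 3.15 / 0.9618 = 3.28 mmol/kg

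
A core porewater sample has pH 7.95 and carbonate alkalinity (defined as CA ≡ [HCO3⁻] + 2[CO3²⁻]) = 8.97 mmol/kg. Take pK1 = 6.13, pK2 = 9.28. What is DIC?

DIC = 8.71 mmol/kg

CA = [HCO3⁻] + 2[CO3²⁻] = (α₁ + 2α₂)·DIC
At pH 7.95: [H⁺]/K1 = 10^-1.82 = 0.015136, K2/[H⁺] = 10^-1.33 = 0.046774
α₁ = 1/(1 + 0.015136 + 0.046774) = 1/1.0619 = 0.9417; α₂ = α₁·K2/[H⁺] = 0.04405
α₁ + 2α₂ = 1.0298
DIC = CA / (α₁ + 2α₂) = 8.97 / 1.0298 = 8.71 mmol/kg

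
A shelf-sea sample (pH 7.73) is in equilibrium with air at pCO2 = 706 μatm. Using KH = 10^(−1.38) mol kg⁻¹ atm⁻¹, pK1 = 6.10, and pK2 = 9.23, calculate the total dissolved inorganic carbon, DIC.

[CO2*] = KH · pCO2 = 10^(−1.38) × 706×10^-6 = 2.943×10^-5 mol/kg
α₀ = 1/(1 + K1/[H⁺] + K1K2/[H⁺]²) = 1/(1 + 10^+1.63 + 10^+0.13) = 0.02222
DIC = [CO2*]/α₀ = 2.943×10^-5 / 0.02222 = 1.32 mmol/kg

DIC = 1.32 mmol/kg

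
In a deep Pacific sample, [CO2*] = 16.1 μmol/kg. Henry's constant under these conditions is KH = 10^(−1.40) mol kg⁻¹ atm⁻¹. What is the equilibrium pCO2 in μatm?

KH = 10^(−1.40) = 3.981×10^-2 mol kg⁻¹ atm⁻¹
pCO2 = [CO2*]/KH = 16.1×10^-6 / 3.981×10^-2 = 4.04×10^-4 atm = 404 μatm

pCO2 = 404 μatm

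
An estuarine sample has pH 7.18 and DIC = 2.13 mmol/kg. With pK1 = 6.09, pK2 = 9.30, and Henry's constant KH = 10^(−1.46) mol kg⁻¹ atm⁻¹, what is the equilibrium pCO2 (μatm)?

α₀ = 1 / (1 + K1/[H⁺] + K1K2/[H⁺]²) = 1 / (1 + 10^+1.09 + 10^-1.03)
   = 1 / (1 + 12.303 + 0.093325) = 1/13.396 = 0.07465
[CO2*] = α₀ × DIC = 0.07465 × 2.13 = 0.1590 mmol/kg
pCO2 = [CO2*]/KH = 1.590×10^-4 / 3.467×10^-2 = 4590 μatm

pCO2 = 4590 μatm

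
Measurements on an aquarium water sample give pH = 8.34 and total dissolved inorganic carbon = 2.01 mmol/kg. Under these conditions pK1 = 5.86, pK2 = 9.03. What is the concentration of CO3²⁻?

α₂ = 1 / (1 + [H⁺]/K2 + [H⁺]²/(K1K2)) = 1 / (1 + 10^+0.69 + 10^-1.79)
   = 1 / (1 + 4.8978 + 0.016218) = 1/5.9140 = 0.1691
[CO3²⁻] = α₂ × DIC = 0.1691 × 2.01 = 0.340 mmol/kg

[CO3²⁻] = 0.340 mmol/kg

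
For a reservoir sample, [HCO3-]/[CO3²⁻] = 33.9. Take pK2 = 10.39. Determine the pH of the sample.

pH = 8.86

From K2 = [H⁺][CO3²⁻]/[HCO3-]:  pH = pK2 − log₁₀([HCO3-]/[CO3²⁻])
log₁₀(33.9) = +1.530
pH = 10.39 − (+1.530) = 8.86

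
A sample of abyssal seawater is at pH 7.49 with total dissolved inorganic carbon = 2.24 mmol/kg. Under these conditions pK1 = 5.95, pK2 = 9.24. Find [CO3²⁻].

[CO3²⁻] = 0.0381 mmol/kg

α₂ = 1 / (1 + [H⁺]/K2 + [H⁺]²/(K1K2)) = 1 / (1 + 10^+1.75 + 10^+0.21)
   = 1 / (1 + 56.234 + 1.6218) = 1/58.856 = 0.01699
[CO3²⁻] = α₂ × DIC = 0.01699 × 2.24 = 0.0381 mmol/kg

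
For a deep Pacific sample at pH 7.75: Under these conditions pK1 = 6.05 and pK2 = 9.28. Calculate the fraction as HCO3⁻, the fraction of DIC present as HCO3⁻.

α₁ = 1 / (1 + [H⁺]/K1 + K2/[H⁺]) = 1 / (1 + 10^-1.70 + 10^-1.53)
   = 1 / (1 + 0.019953 + 0.029512) = 1/1.0495 = 0.9529

α₁ = 0.953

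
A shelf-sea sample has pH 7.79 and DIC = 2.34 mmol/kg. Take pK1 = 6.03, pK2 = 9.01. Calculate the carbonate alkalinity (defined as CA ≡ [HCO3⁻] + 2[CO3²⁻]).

CA = 2.43 mmol/kg

CA = [HCO3⁻] + 2[CO3²⁻] = (α₁ + 2α₂)·DIC
At pH 7.79: [H⁺]/K1 = 10^-1.76 = 0.017378, K2/[H⁺] = 10^-1.22 = 0.060256
α₁ = 1/(1 + 0.017378 + 0.060256) = 1/1.0776 = 0.9280; α₂ = α₁·K2/[H⁺] = 0.05592
α₁ + 2α₂ = 1.0398
CA = 1.0398 × 2.34 = 2.43 mmol/kg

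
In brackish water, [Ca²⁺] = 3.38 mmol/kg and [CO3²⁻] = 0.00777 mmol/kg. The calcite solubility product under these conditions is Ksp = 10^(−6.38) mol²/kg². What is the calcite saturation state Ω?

Ksp = 10^(−6.38) = 4.169×10^-7
Ω = [Ca²⁺][CO3²⁻]/Ksp = (3.38×10^-3)(0.00777×10^-3) / 4.169×10^-7 = 0.0630

Ω = 0.0630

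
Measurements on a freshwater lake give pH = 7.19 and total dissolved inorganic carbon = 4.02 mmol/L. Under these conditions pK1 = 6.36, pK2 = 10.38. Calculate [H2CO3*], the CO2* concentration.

α₀ = 1 / (1 + K1/[H⁺] + K1K2/[H⁺]²) = 1 / (1 + 10^+0.83 + 10^-2.36)
   = 1 / (1 + 6.7608 + 0.0043652) = 1/7.7652 = 0.1288
[CO2*] = α₀ × DIC = 0.1288 × 4.02 = 0.518 mmol/L

[CO2*] = 0.518 mmol/L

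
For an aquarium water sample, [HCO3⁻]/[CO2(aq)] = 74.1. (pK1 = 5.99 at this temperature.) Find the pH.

From K1 = [H⁺][HCO3⁻]/[CO2(aq)]:  pH = pK1 + log₁₀([HCO3⁻]/[CO2(aq)])
log₁₀(74.1) = +1.870
pH = 5.99 + (+1.870) = 7.86

pH = 7.86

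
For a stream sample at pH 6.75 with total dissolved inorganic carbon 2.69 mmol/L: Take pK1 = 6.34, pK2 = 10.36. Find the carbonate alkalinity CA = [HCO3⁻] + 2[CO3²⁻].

CA = [HCO3⁻] + 2[CO3²⁻] = (α₁ + 2α₂)·DIC
At pH 6.75: [H⁺]/K1 = 10^-0.41 = 0.38905, K2/[H⁺] = 10^-3.61 = 0.00024547
α₁ = 1/(1 + 0.38905 + 0.00024547) = 1/1.3893 = 0.7198; α₂ = α₁·K2/[H⁺] = 0.0001767
α₁ + 2α₂ = 0.7201
CA = 0.7201 × 2.69 = 1.94 mmol/L

CA = 1.94 mmol/L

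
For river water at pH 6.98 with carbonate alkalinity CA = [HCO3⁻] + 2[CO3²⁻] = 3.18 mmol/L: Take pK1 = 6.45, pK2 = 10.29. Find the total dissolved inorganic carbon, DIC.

CA = [HCO3⁻] + 2[CO3²⁻] = (α₁ + 2α₂)·DIC
At pH 6.98: [H⁺]/K1 = 10^-0.53 = 0.29512, K2/[H⁺] = 10^-3.31 = 0.00048978
α₁ = 1/(1 + 0.29512 + 0.00048978) = 1/1.2956 = 0.7718; α₂ = α₁·K2/[H⁺] = 0.0003780
α₁ + 2α₂ = 0.7726
DIC = CA / (α₁ + 2α₂) = 3.18 / 0.7726 = 4.12 mmol/L

DIC = 4.12 mmol/L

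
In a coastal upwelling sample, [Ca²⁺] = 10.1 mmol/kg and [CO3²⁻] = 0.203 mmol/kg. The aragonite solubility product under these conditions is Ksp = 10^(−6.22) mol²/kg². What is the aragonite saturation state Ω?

Ksp = 10^(−6.22) = 6.026×10^-7
Ω = [Ca²⁺][CO3²⁻]/Ksp = (10.1×10^-3)(0.203×10^-3) / 6.026×10^-7 = 3.40

Ω = 3.40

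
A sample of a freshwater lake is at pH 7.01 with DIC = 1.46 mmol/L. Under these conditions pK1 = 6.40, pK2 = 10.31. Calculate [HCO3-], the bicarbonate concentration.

[HCO3⁻] = 1.17 mmol/L

α₁ = 1 / (1 + [H⁺]/K1 + K2/[H⁺]) = 1 / (1 + 10^-0.61 + 10^-3.30)
   = 1 / (1 + 0.24547 + 0.00050119) = 1/1.2460 = 0.8026
[HCO3⁻] = α₁ × DIC = 0.8026 × 1.46 = 1.17 mmol/L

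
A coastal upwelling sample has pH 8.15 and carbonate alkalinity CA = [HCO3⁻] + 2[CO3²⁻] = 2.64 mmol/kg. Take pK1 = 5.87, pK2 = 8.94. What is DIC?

DIC = 2.33 mmol/kg

CA = [HCO3⁻] + 2[CO3²⁻] = (α₁ + 2α₂)·DIC
At pH 8.15: [H⁺]/K1 = 10^-2.28 = 0.0052481, K2/[H⁺] = 10^-0.79 = 0.16218
α₁ = 1/(1 + 0.0052481 + 0.16218) = 1/1.1674 = 0.8566; α₂ = α₁·K2/[H⁺] = 0.1389
α₁ + 2α₂ = 1.1344
DIC = CA / (α₁ + 2α₂) = 2.64 / 1.1344 = 2.33 mmol/kg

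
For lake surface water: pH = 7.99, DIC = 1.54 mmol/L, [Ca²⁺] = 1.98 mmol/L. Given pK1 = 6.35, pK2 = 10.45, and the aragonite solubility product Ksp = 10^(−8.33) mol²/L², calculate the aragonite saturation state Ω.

α₂ = 1 / (1 + [H⁺]/K2 + [H⁺]²/(K1K2)) = 1 / (1 + 10^+2.46 + 10^+0.82)
   = 1 / (1 + 288.40 + 6.6069) = 1/296.01 = 0.003378
[CO3²⁻] = α₂ × DIC = 0.003378 × 1.54 = 0.005203 mmol/L = 5.203 μmol/L
Ksp = 10^(−8.33) = 4.677×10^-9
Ω = [Ca²⁺][CO3²⁻]/Ksp = (1.98×10^-3)(5.203×10^-6) / 4.677×10^-9 = 2.20

Ω = 2.20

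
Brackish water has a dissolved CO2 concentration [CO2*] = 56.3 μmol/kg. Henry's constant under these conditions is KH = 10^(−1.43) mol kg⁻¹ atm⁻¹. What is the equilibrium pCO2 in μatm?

KH = 10^(−1.43) = 3.715×10^-2 mol kg⁻¹ atm⁻¹
pCO2 = [CO2*]/KH = 56.3×10^-6 / 3.715×10^-2 = 1.52×10^-3 atm = 1520 μatm

pCO2 = 1520 μatm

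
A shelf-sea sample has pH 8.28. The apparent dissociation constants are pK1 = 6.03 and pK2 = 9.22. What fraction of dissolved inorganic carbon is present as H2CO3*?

α₀ = 1 / (1 + K1/[H⁺] + K1K2/[H⁺]²) = 1 / (1 + 10^+2.25 + 10^+1.31)
   = 1 / (1 + 177.83 + 20.417) = 1/199.25 = 0.005019

α₀ = 0.00502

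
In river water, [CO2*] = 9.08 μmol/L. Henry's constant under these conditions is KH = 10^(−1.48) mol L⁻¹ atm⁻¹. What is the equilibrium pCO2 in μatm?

pCO2 = 274 μatm

KH = 10^(−1.48) = 3.311×10^-2 mol L⁻¹ atm⁻¹
pCO2 = [CO2*]/KH = 9.08×10^-6 / 3.311×10^-2 = 2.74×10^-4 atm = 274 μatm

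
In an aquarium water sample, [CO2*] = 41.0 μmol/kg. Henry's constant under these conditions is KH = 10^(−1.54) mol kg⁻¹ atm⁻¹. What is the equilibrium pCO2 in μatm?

KH = 10^(−1.54) = 2.884×10^-2 mol kg⁻¹ atm⁻¹
pCO2 = [CO2*]/KH = 41.0×10^-6 / 2.884×10^-2 = 1.42×10^-3 atm = 1420 μatm

pCO2 = 1420 μatm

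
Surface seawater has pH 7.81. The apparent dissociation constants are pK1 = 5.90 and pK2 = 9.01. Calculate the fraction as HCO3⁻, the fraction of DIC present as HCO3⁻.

α₁ = 1 / (1 + [H⁺]/K1 + K2/[H⁺]) = 1 / (1 + 10^-1.91 + 10^-1.20)
   = 1 / (1 + 0.012303 + 0.063096) = 1/1.0754 = 0.9299

α₁ = 0.930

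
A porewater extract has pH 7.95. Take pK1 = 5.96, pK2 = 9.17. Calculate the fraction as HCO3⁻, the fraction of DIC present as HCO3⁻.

α₁ = 0.934

α₁ = 1 / (1 + [H⁺]/K1 + K2/[H⁺]) = 1 / (1 + 10^-1.99 + 10^-1.22)
   = 1 / (1 + 0.010233 + 0.060256) = 1/1.0705 = 0.9342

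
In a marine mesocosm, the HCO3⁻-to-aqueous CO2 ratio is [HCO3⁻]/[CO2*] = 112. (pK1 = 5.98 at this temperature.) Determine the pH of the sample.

pH = 8.03

From K1 = [H⁺][HCO3⁻]/[CO2*]:  pH = pK1 + log₁₀([HCO3⁻]/[CO2*])
log₁₀(112) = +2.049
pH = 5.98 + (+2.049) = 8.03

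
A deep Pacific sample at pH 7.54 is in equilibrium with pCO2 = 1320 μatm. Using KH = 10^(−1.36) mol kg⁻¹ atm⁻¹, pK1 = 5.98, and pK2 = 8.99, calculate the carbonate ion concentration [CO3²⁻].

[CO2*] = KH · pCO2 = 10^(−1.36) × 1320×10^-6 = 5.762×10^-5 mol/kg
α₀ = 1/(1 + K1/[H⁺] + K1K2/[H⁺]²) = 1/(1 + 10^+1.56 + 10^+0.11) = 0.02591
DIC = [CO2*]/α₀ = 5.762×10^-5 / 0.02591 = 2.224 mmol/kg
[CO3²⁻] = α₂·DIC; α₂ = 0.03338, so [CO3²⁻] = 0.03338 × 2.224 = 0.0742 mmol/kg

[CO3²⁻] = 0.0742 mmol/kg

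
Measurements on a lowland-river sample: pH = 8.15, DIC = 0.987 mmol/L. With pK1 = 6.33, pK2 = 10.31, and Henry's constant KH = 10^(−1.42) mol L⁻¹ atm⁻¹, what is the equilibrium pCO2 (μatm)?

α₀ = 1 / (1 + K1/[H⁺] + K1K2/[H⁺]²) = 1 / (1 + 10^+1.82 + 10^-0.34)
   = 1 / (1 + 66.069 + 0.45709) = 1/67.526 = 0.01481
[CO2*] = α₀ × DIC = 0.01481 × 0.987 = 0.01462 mmol/L = 14.62 μmol/L
pCO2 = [CO2*]/KH = 1.462×10^-5 / 3.802×10^-2 = 384 μatm

pCO2 = 384 μatm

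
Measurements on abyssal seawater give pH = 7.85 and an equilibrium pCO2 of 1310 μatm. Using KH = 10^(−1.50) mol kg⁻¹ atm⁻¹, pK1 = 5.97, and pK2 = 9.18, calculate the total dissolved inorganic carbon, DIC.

[CO2*] = KH · pCO2 = 10^(−1.50) × 1310×10^-6 = 4.143×10^-5 mol/kg
α₀ = 1/(1 + K1/[H⁺] + K1K2/[H⁺]²) = 1/(1 + 10^+1.88 + 10^+0.55) = 0.01244
DIC = [CO2*]/α₀ = 4.143×10^-5 / 0.01244 = 3.33 mmol/kg

DIC = 3.33 mmol/kg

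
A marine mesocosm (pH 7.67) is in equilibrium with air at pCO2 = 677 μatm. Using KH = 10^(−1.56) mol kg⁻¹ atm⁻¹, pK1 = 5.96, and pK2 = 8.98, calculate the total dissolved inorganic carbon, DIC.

DIC = 1.02 mmol/kg

[CO2*] = KH · pCO2 = 10^(−1.56) × 677×10^-6 = 1.865×10^-5 mol/kg
α₀ = 1/(1 + K1/[H⁺] + K1K2/[H⁺]²) = 1/(1 + 10^+1.71 + 10^+0.40) = 0.01825
DIC = [CO2*]/α₀ = 1.865×10^-5 / 0.01825 = 1.02 mmol/kg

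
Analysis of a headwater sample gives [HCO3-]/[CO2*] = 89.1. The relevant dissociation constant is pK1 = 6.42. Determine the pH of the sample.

pH = 8.37

From K1 = [H⁺][HCO3-]/[CO2*]:  pH = pK1 + log₁₀([HCO3-]/[CO2*])
log₁₀(89.1) = +1.950
pH = 6.42 + (+1.950) = 8.37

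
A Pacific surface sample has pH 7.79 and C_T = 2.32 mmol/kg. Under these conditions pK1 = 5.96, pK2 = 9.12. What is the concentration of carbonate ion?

α₂ = 1 / (1 + [H⁺]/K2 + [H⁺]²/(K1K2)) = 1 / (1 + 10^+1.33 + 10^-0.50)
   = 1 / (1 + 21.380 + 0.31623) = 1/22.696 = 0.04406
[CO3²⁻] = α₂ × DIC = 0.04406 × 2.32 = 0.102 mmol/kg

[CO3²⁻] = 0.102 mmol/kg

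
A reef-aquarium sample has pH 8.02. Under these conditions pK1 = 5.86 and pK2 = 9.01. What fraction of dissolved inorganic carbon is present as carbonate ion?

α₂ = 1 / (1 + [H⁺]/K2 + [H⁺]²/(K1K2)) = 1 / (1 + 10^+0.99 + 10^-1.17)
   = 1 / (1 + 9.7724 + 0.067608) = 1/10.840 = 0.09225

α₂ = 0.0923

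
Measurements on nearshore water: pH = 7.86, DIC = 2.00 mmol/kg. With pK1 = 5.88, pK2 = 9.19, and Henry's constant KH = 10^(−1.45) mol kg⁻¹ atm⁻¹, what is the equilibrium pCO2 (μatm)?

pCO2 = 558 μatm

α₀ = 1 / (1 + K1/[H⁺] + K1K2/[H⁺]²) = 1 / (1 + 10^+1.98 + 10^+0.65)
   = 1 / (1 + 95.499 + 4.4668) = 1/100.97 = 0.009904
[CO2*] = α₀ × DIC = 0.009904 × 2.00 = 0.01981 mmol/kg = 19.81 μmol/kg
pCO2 = [CO2*]/KH = 1.981×10^-5 / 3.548×10^-2 = 558 μatm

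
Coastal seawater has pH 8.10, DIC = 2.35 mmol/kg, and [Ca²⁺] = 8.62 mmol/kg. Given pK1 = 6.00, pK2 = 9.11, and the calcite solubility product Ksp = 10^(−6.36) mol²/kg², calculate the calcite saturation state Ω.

Ω = 4.10

α₂ = 1 / (1 + [H⁺]/K2 + [H⁺]²/(K1K2)) = 1 / (1 + 10^+1.01 + 10^-1.09)
   = 1 / (1 + 10.233 + 0.081283) = 1/11.314 = 0.08838
[CO3²⁻] = α₂ × DIC = 0.08838 × 2.35 = 0.2077 mmol/kg
Ksp = 10^(−6.36) = 4.365×10^-7
Ω = [Ca²⁺][CO3²⁻]/Ksp = (8.62×10^-3)(2.077×10^-4) / 4.365×10^-7 = 4.10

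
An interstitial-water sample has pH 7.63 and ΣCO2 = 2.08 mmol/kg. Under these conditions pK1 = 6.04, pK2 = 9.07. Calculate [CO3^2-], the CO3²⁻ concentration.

α₂ = 1 / (1 + [H⁺]/K2 + [H⁺]²/(K1K2)) = 1 / (1 + 10^+1.44 + 10^-0.15)
   = 1 / (1 + 27.542 + 0.70795) = 1/29.250 = 0.03419
[CO3²⁻] = α₂ × DIC = 0.03419 × 2.08 = 0.0711 mmol/kg

[CO3²⁻] = 0.0711 mmol/kg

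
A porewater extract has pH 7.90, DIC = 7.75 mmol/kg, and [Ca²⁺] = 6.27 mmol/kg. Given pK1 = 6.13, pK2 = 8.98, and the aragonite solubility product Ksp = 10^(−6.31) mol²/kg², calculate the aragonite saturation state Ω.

Ω = 7.50

α₂ = 1 / (1 + [H⁺]/K2 + [H⁺]²/(K1K2)) = 1 / (1 + 10^+1.08 + 10^-0.69)
   = 1 / (1 + 12.023 + 0.20417) = 1/13.227 = 0.07560
[CO3²⁻] = α₂ × DIC = 0.07560 × 7.75 = 0.5859 mmol/kg
Ksp = 10^(−6.31) = 4.898×10^-7
Ω = [Ca²⁺][CO3²⁻]/Ksp = (6.27×10^-3)(5.859×10^-4) / 4.898×10^-7 = 7.50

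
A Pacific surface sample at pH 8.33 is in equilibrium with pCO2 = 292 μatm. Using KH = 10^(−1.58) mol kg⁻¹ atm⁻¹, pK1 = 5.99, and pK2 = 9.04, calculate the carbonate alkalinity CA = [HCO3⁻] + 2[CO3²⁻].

CA = 2.34 mmol/kg

[CO2*] = KH · pCO2 = 10^(−1.58) × 292×10^-6 = 7.680×10^-6 mol/kg
α₀ = 1/(1 + K1/[H⁺] + K1K2/[H⁺]²) = 1/(1 + 10^+2.34 + 10^+1.63) = 0.003810
DIC = [CO2*]/α₀ = 7.680×10^-6 / 0.003810 = 2.016 mmol/kg
CA = (α₁ + 2α₂)·DIC = (0.8336 + 2×0.1625) × 2.016 = 2.34 mmol/kg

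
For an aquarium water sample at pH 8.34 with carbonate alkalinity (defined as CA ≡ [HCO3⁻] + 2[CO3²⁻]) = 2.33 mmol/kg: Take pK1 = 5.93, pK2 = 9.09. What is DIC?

DIC = 2.03 mmol/kg

CA = [HCO3⁻] + 2[CO3²⁻] = (α₁ + 2α₂)·DIC
At pH 8.34: [H⁺]/K1 = 10^-2.41 = 0.0038905, K2/[H⁺] = 10^-0.75 = 0.17783
α₁ = 1/(1 + 0.0038905 + 0.17783) = 1/1.1817 = 0.8462; α₂ = α₁·K2/[H⁺] = 0.1505
α₁ + 2α₂ = 1.1472
DIC = CA / (α₁ + 2α₂) = 2.33 / 1.1472 = 2.03 mmol/kg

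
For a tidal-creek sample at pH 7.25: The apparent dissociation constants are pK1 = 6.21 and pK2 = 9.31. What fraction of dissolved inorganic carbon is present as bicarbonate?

α₁ = 1 / (1 + [H⁺]/K1 + K2/[H⁺]) = 1 / (1 + 10^-1.04 + 10^-2.06)
   = 1 / (1 + 0.091201 + 0.0087096) = 1/1.0999 = 0.9092

α₁ = 0.909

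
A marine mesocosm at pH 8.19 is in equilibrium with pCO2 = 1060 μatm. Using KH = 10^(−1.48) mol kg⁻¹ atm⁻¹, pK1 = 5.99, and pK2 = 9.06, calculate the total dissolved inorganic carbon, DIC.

DIC = 6.35 mmol/kg

[CO2*] = KH · pCO2 = 10^(−1.48) × 1060×10^-6 = 3.510×10^-5 mol/kg
α₀ = 1/(1 + K1/[H⁺] + K1K2/[H⁺]²) = 1/(1 + 10^+2.20 + 10^+1.33) = 0.005529
DIC = [CO2*]/α₀ = 3.510×10^-5 / 0.005529 = 6.35 mmol/kg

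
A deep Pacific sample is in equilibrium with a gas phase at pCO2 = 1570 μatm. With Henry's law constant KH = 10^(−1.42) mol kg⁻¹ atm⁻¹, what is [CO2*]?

[CO2*] = 59.7 μmol/kg

KH = 10^(−1.42) = 3.802×10^-2 mol kg⁻¹ atm⁻¹
[CO2*] = KH · pCO2 = 3.802×10^-2 × 1570×10^-6 atm = 5.97×10^-5 mol/kg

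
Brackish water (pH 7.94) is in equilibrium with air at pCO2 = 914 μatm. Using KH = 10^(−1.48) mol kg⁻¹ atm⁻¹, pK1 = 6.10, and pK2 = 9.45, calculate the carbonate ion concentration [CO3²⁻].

[CO3²⁻] = 0.0647 mmol/kg

[CO2*] = KH · pCO2 = 10^(−1.48) × 914×10^-6 = 3.027×10^-5 mol/kg
α₀ = 1/(1 + K1/[H⁺] + K1K2/[H⁺]²) = 1/(1 + 10^+1.84 + 10^+0.33) = 0.01383
DIC = [CO2*]/α₀ = 3.027×10^-5 / 0.01383 = 2.189 mmol/kg
[CO3²⁻] = α₂·DIC; α₂ = 0.02956, so [CO3²⁻] = 0.02956 × 2.189 = 0.0647 mmol/kg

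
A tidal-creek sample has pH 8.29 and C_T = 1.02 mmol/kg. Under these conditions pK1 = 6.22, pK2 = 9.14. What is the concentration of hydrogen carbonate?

α₁ = 1 / (1 + [H⁺]/K1 + K2/[H⁺]) = 1 / (1 + 10^-2.07 + 10^-0.85)
   = 1 / (1 + 0.0085114 + 0.14125) = 1/1.1498 = 0.8697
[HCO3⁻] = α₁ × DIC = 0.8697 × 1.02 = 0.887 mmol/kg

[HCO3⁻] = 0.887 mmol/kg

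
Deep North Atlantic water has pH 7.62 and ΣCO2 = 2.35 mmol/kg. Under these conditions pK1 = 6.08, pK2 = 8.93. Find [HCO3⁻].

α₁ = 1 / (1 + [H⁺]/K1 + K2/[H⁺]) = 1 / (1 + 10^-1.54 + 10^-1.31)
   = 1 / (1 + 0.028840 + 0.048978) = 1/1.0778 = 0.9278
[HCO3⁻] = α₁ × DIC = 0.9278 × 2.35 = 2.18 mmol/kg

[HCO3⁻] = 2.18 mmol/kg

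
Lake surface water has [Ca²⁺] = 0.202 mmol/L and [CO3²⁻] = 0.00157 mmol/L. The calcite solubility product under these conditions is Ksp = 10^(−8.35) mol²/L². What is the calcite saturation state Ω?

Ω = 0.0710

Ksp = 10^(−8.35) = 4.467×10^-9
Ω = [Ca²⁺][CO3²⁻]/Ksp = (0.202×10^-3)(0.00157×10^-3) / 4.467×10^-9 = 0.0710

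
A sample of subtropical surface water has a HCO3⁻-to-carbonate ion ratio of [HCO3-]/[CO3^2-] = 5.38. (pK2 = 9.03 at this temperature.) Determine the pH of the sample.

From K2 = [H⁺][CO3^2-]/[HCO3-]:  pH = pK2 − log₁₀([HCO3-]/[CO3^2-])
log₁₀(5.38) = +0.731
pH = 9.03 − (+0.731) = 8.30

pH = 8.30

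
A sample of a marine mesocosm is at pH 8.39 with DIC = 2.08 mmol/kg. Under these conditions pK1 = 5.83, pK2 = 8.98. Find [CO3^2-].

α₂ = 1 / (1 + [H⁺]/K2 + [H⁺]²/(K1K2)) = 1 / (1 + 10^+0.59 + 10^-1.97)
   = 1 / (1 + 3.8905 + 0.010715) = 1/4.9012 = 0.2040
[CO3²⁻] = α₂ × DIC = 0.2040 × 2.08 = 0.424 mmol/kg

[CO3²⁻] = 0.424 mmol/kg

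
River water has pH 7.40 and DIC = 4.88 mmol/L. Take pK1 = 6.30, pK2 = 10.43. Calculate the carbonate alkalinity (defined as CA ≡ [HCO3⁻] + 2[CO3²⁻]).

CA = [HCO3⁻] + 2[CO3²⁻] = (α₁ + 2α₂)·DIC
At pH 7.40: [H⁺]/K1 = 10^-1.10 = 0.079433, K2/[H⁺] = 10^-3.03 = 0.00093325
α₁ = 1/(1 + 0.079433 + 0.00093325) = 1/1.0804 = 0.9256; α₂ = α₁·K2/[H⁺] = 0.0008638
α₁ + 2α₂ = 0.9273
CA = 0.9273 × 4.88 = 4.53 mmol/L

CA = 4.53 mmol/L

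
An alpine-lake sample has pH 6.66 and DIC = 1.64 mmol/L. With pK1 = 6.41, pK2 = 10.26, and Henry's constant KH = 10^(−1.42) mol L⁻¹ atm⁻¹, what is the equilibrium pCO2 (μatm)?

α₀ = 1 / (1 + K1/[H⁺] + K1K2/[H⁺]²) = 1 / (1 + 10^+0.25 + 10^-3.35)
   = 1 / (1 + 1.7783 + 0.00044668) = 1/2.7787 = 0.3599
[CO2*] = α₀ × DIC = 0.3599 × 1.64 = 0.5902 mmol/L
pCO2 = [CO2*]/KH = 5.902×10^-4 / 3.802×10^-2 = 1.55×10^4 μatm

pCO2 = 1.55×10^4 μatm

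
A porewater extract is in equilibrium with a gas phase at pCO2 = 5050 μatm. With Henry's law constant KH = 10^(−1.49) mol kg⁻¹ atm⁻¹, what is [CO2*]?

KH = 10^(−1.49) = 3.236×10^-2 mol kg⁻¹ atm⁻¹
[CO2*] = KH · pCO2 = 3.236×10^-2 × 5050×10^-6 atm = 1.63×10^-4 mol/kg

[CO2*] = 163 μmol/kg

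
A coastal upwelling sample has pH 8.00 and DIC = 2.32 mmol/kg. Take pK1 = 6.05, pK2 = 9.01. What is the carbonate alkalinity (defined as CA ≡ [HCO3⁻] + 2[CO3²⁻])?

CA = [HCO3⁻] + 2[CO3²⁻] = (α₁ + 2α₂)·DIC
At pH 8.00: [H⁺]/K1 = 10^-1.95 = 0.011220, K2/[H⁺] = 10^-1.01 = 0.097724
α₁ = 1/(1 + 0.011220 + 0.097724) = 1/1.1089 = 0.9018; α₂ = α₁·K2/[H⁺] = 0.08812
α₁ + 2α₂ = 1.0780
CA = 1.0780 × 2.32 = 2.50 mmol/kg

CA = 2.50 mmol/kg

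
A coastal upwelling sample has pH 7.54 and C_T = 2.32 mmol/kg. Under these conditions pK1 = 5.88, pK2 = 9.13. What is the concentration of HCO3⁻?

α₁ = 1 / (1 + [H⁺]/K1 + K2/[H⁺]) = 1 / (1 + 10^-1.66 + 10^-1.59)
   = 1 / (1 + 0.021878 + 0.025704) = 1/1.0476 = 0.9546
[HCO3⁻] = α₁ × DIC = 0.9546 × 2.32 = 2.21 mmol/kg

[HCO3⁻] = 2.21 mmol/kg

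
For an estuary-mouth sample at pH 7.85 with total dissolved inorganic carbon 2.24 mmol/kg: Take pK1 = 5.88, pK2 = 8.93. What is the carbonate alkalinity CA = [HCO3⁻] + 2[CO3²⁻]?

CA = 2.39 mmol/kg

CA = [HCO3⁻] + 2[CO3²⁻] = (α₁ + 2α₂)·DIC
At pH 7.85: [H⁺]/K1 = 10^-1.97 = 0.010715, K2/[H⁺] = 10^-1.08 = 0.083176
α₁ = 1/(1 + 0.010715 + 0.083176) = 1/1.0939 = 0.9142; α₂ = α₁·K2/[H⁺] = 0.07604
α₁ + 2α₂ = 1.0662
CA = 1.0662 × 2.24 = 2.39 mmol/kg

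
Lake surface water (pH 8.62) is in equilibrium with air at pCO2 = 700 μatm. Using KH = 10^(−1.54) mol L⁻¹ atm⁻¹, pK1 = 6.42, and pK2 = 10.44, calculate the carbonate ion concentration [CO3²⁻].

[CO3²⁻] = 0.0484 mmol/L

[CO2*] = KH · pCO2 = 10^(−1.54) × 700×10^-6 = 2.019×10^-5 mol/L
α₀ = 1/(1 + K1/[H⁺] + K1K2/[H⁺]²) = 1/(1 + 10^+2.20 + 10^+0.38) = 0.006177
DIC = [CO2*]/α₀ = 2.019×10^-5 / 0.006177 = 3.268 mmol/L
[CO3²⁻] = α₂·DIC; α₂ = 0.01482, so [CO3²⁻] = 0.01482 × 3.268 = 0.0484 mmol/L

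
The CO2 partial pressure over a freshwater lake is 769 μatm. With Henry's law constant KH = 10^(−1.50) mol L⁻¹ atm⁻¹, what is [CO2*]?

KH = 10^(−1.50) = 3.162×10^-2 mol L⁻¹ atm⁻¹
[CO2*] = KH · pCO2 = 3.162×10^-2 × 769×10^-6 atm = 2.43×10^-5 mol/L

[CO2*] = 24.3 μmol/L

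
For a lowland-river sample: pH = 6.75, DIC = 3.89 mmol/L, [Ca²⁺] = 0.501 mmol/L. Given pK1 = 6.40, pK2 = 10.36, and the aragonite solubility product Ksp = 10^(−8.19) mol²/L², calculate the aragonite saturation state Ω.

Ω = 0.0512

α₂ = 1 / (1 + [H⁺]/K2 + [H⁺]²/(K1K2)) = 1 / (1 + 10^+3.61 + 10^+3.26)
   = 1 / (1 + 4073.8 + 1819.7) = 1/5894.5 = 0.0001696
[CO3²⁻] = α₂ × DIC = 0.0001696 × 3.89 = 0.0006599 mmol/L = 0.6599 μmol/L
Ksp = 10^(−8.19) = 6.457×10^-9
Ω = [Ca²⁺][CO3²⁻]/Ksp = (0.501×10^-3)(6.599×10^-7) / 6.457×10^-9 = 0.0512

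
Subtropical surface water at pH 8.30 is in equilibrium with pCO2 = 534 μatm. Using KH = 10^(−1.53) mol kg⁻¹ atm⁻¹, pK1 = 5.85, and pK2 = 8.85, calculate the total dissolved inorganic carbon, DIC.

[CO2*] = KH · pCO2 = 10^(−1.53) × 534×10^-6 = 1.576×10^-5 mol/kg
α₀ = 1/(1 + K1/[H⁺] + K1K2/[H⁺]²) = 1/(1 + 10^+2.45 + 10^+1.90) = 0.002760
DIC = [CO2*]/α₀ = 1.576×10^-5 / 0.002760 = 5.71 mmol/kg

DIC = 5.71 mmol/kg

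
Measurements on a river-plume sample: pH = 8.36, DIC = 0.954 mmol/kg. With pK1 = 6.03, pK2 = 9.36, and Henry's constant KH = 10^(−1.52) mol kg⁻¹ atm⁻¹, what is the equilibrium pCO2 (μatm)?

pCO2 = 134 μatm

α₀ = 1 / (1 + K1/[H⁺] + K1K2/[H⁺]²) = 1 / (1 + 10^+2.33 + 10^+1.33)
   = 1 / (1 + 213.80 + 21.380) = 1/236.18 = 0.004234
[CO2*] = α₀ × DIC = 0.004234 × 0.954 = 0.004039 mmol/kg = 4.039 μmol/kg
pCO2 = [CO2*]/KH = 4.039×10^-6 / 3.020×10^-2 = 134 μatm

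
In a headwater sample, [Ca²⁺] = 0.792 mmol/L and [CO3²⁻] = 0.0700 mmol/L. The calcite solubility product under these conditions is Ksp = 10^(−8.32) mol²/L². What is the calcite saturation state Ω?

Ω = 11.6

Ksp = 10^(−8.32) = 4.786×10^-9
Ω = [Ca²⁺][CO3²⁻]/Ksp = (0.792×10^-3)(0.0700×10^-3) / 4.786×10^-9 = 11.6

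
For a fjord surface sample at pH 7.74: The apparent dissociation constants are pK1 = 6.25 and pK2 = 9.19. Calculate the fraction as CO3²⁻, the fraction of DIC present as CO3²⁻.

α₂ = 0.0332

α₂ = 1 / (1 + [H⁺]/K2 + [H⁺]²/(K1K2)) = 1 / (1 + 10^+1.45 + 10^-0.04)
   = 1 / (1 + 28.184 + 0.91201) = 1/30.096 = 0.03323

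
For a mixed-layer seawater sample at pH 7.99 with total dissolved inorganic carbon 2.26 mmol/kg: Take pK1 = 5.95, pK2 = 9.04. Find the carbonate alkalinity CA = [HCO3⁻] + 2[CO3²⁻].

CA = [HCO3⁻] + 2[CO3²⁻] = (α₁ + 2α₂)·DIC
At pH 7.99: [H⁺]/K1 = 10^-2.04 = 0.0091201, K2/[H⁺] = 10^-1.05 = 0.089125
α₁ = 1/(1 + 0.0091201 + 0.089125) = 1/1.0982 = 0.9105; α₂ = α₁·K2/[H⁺] = 0.08115
α₁ + 2α₂ = 1.0728
CA = 1.0728 × 2.26 = 2.42 mmol/kg

CA = 2.42 mmol/kg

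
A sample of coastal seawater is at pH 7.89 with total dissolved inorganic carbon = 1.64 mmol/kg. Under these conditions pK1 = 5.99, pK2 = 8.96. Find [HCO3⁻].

[HCO3⁻] = 1.49 mmol/kg

α₁ = 1 / (1 + [H⁺]/K1 + K2/[H⁺]) = 1 / (1 + 10^-1.90 + 10^-1.07)
   = 1 / (1 + 0.012589 + 0.085114) = 1/1.0977 = 0.9110
[HCO3⁻] = α₁ × DIC = 0.9110 × 1.64 = 1.49 mmol/kg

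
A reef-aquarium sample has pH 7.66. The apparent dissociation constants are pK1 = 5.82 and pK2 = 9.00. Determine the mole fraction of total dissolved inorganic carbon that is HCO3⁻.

α₁ = 1 / (1 + [H⁺]/K1 + K2/[H⁺]) = 1 / (1 + 10^-1.84 + 10^-1.34)
   = 1 / (1 + 0.014454 + 0.045709) = 1/1.0602 = 0.9433

α₁ = 0.943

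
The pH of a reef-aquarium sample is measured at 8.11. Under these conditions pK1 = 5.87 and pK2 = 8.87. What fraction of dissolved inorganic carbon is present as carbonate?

α₂ = 1 / (1 + [H⁺]/K2 + [H⁺]²/(K1K2)) = 1 / (1 + 10^+0.76 + 10^-1.48)
   = 1 / (1 + 5.7544 + 0.033113) = 1/6.7875 = 0.1473

α₂ = 0.147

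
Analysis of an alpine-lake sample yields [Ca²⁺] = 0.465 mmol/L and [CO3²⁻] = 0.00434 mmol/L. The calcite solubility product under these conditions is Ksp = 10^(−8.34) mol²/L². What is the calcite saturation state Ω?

Ω = 0.442

Ksp = 10^(−8.34) = 4.571×10^-9
Ω = [Ca²⁺][CO3²⁻]/Ksp = (0.465×10^-3)(0.00434×10^-3) / 4.571×10^-9 = 0.442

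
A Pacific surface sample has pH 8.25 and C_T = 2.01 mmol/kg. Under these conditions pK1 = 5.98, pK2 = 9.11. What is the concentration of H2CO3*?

α₀ = 1 / (1 + K1/[H⁺] + K1K2/[H⁺]²) = 1 / (1 + 10^+2.27 + 10^+1.41)
   = 1 / (1 + 186.21 + 25.704) = 1/212.91 = 0.004697
[CO2*] = α₀ × DIC = 0.004697 × 2.01 = 0.00944 mmol/kg = 9.44 μmol/kg

[CO2*] = 9.44 μmol/kg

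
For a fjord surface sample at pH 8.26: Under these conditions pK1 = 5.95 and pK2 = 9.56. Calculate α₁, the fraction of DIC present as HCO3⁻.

α₁ = 1 / (1 + [H⁺]/K1 + K2/[H⁺]) = 1 / (1 + 10^-2.31 + 10^-1.30)
   = 1 / (1 + 0.0048978 + 0.050119) = 1/1.0550 = 0.9479

α₁ = 0.948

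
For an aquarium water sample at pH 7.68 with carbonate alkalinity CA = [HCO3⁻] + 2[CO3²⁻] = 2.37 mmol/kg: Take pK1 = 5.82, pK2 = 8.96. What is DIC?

DIC = 2.29 mmol/kg

CA = [HCO3⁻] + 2[CO3²⁻] = (α₁ + 2α₂)·DIC
At pH 7.68: [H⁺]/K1 = 10^-1.86 = 0.013804, K2/[H⁺] = 10^-1.28 = 0.052481
α₁ = 1/(1 + 0.013804 + 0.052481) = 1/1.0663 = 0.9378; α₂ = α₁·K2/[H⁺] = 0.04922
α₁ + 2α₂ = 1.0363
DIC = CA / (α₁ + 2α₂) = 2.37 / 1.0363 = 2.29 mmol/kg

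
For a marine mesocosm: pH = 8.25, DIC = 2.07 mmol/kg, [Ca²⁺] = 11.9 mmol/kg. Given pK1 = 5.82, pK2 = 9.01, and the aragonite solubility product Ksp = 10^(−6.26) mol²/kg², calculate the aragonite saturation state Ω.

α₂ = 1 / (1 + [H⁺]/K2 + [H⁺]²/(K1K2)) = 1 / (1 + 10^+0.76 + 10^-1.67)
   = 1 / (1 + 5.7544 + 0.021380) = 1/6.7758 = 0.1476
[CO3²⁻] = α₂ × DIC = 0.1476 × 2.07 = 0.3055 mmol/kg
Ksp = 10^(−6.26) = 5.495×10^-7
Ω = [Ca²⁺][CO3²⁻]/Ksp = (11.9×10^-3)(3.055×10^-4) / 5.495×10^-7 = 6.62

Ω = 6.62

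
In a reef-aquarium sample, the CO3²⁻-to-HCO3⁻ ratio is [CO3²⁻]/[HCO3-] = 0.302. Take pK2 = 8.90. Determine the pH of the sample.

From K2 = [H⁺][CO3²⁻]/[HCO3-]:  pH = pK2 + log₁₀([CO3²⁻]/[HCO3-])
log₁₀(0.302) = -0.520
pH = 8.90 + (-0.520) = 8.38

pH = 8.38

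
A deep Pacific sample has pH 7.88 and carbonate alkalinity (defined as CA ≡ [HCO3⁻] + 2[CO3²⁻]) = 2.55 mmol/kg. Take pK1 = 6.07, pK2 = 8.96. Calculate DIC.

DIC = 2.40 mmol/kg

CA = [HCO3⁻] + 2[CO3²⁻] = (α₁ + 2α₂)·DIC
At pH 7.88: [H⁺]/K1 = 10^-1.81 = 0.015488, K2/[H⁺] = 10^-1.08 = 0.083176
α₁ = 1/(1 + 0.015488 + 0.083176) = 1/1.0987 = 0.9102; α₂ = α₁·K2/[H⁺] = 0.07571
α₁ + 2α₂ = 1.0616
DIC = CA / (α₁ + 2α₂) = 2.55 / 1.0616 = 2.40 mmol/kg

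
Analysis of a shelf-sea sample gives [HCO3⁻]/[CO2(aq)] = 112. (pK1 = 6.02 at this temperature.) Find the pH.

pH = 8.07

From K1 = [H⁺][HCO3⁻]/[CO2(aq)]:  pH = pK1 + log₁₀([HCO3⁻]/[CO2(aq)])
log₁₀(112) = +2.049
pH = 6.02 + (+2.049) = 8.07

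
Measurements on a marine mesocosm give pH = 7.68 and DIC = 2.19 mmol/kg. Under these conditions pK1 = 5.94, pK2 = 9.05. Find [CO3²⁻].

α₂ = 1 / (1 + [H⁺]/K2 + [H⁺]²/(K1K2)) = 1 / (1 + 10^+1.37 + 10^-0.37)
   = 1 / (1 + 23.442 + 0.42658) = 1/24.869 = 0.04021
[CO3²⁻] = α₂ × DIC = 0.04021 × 2.19 = 0.0881 mmol/kg

[CO3²⁻] = 0.0881 mmol/kg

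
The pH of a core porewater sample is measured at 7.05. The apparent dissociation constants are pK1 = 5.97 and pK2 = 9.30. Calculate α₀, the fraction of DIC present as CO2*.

α₀ = 1 / (1 + K1/[H⁺] + K1K2/[H⁺]²) = 1 / (1 + 10^+1.08 + 10^-1.17)
   = 1 / (1 + 12.023 + 0.067608) = 1/13.090 = 0.07639

α₀ = 0.0764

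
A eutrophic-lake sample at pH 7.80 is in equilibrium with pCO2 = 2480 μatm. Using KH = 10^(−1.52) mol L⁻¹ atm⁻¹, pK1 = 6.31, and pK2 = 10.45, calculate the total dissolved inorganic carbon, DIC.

[CO2*] = KH · pCO2 = 10^(−1.52) × 2480×10^-6 = 7.489×10^-5 mol/L
α₀ = 1/(1 + K1/[H⁺] + K1K2/[H⁺]²) = 1/(1 + 10^+1.49 + 10^-1.16) = 0.03128
DIC = [CO2*]/α₀ = 7.489×10^-5 / 0.03128 = 2.39 mmol/L

DIC = 2.39 mmol/L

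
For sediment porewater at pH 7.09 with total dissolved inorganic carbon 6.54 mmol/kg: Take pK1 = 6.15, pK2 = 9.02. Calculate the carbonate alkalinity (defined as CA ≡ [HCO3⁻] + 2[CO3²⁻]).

CA = 5.94 mmol/kg

CA = [HCO3⁻] + 2[CO3²⁻] = (α₁ + 2α₂)·DIC
At pH 7.09: [H⁺]/K1 = 10^-0.94 = 0.11482, K2/[H⁺] = 10^-1.93 = 0.011749
α₁ = 1/(1 + 0.11482 + 0.011749) = 1/1.1266 = 0.8877; α₂ = α₁·K2/[H⁺] = 0.01043
α₁ + 2α₂ = 0.9085
CA = 0.9085 × 6.54 = 5.94 mmol/kg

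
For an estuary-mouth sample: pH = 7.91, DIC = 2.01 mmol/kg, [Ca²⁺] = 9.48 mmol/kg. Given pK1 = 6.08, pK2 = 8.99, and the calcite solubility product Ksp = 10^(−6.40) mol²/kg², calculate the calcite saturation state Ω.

Ω = 3.63

α₂ = 1 / (1 + [H⁺]/K2 + [H⁺]²/(K1K2)) = 1 / (1 + 10^+1.08 + 10^-0.75)
   = 1 / (1 + 12.023 + 0.17783) = 1/13.200 = 0.07575
[CO3²⁻] = α₂ × DIC = 0.07575 × 2.01 = 0.1523 mmol/kg
Ksp = 10^(−6.40) = 3.981×10^-7
Ω = [Ca²⁺][CO3²⁻]/Ksp = (9.48×10^-3)(1.523×10^-4) / 3.981×10^-7 = 3.63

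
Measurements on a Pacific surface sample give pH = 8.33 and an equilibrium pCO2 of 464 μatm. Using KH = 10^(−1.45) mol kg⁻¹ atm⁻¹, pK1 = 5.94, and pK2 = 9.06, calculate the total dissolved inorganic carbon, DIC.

DIC = 4.81 mmol/kg

[CO2*] = KH · pCO2 = 10^(−1.45) × 464×10^-6 = 1.646×10^-5 mol/kg
α₀ = 1/(1 + K1/[H⁺] + K1K2/[H⁺]²) = 1/(1 + 10^+2.39 + 10^+1.66) = 0.003423
DIC = [CO2*]/α₀ = 1.646×10^-5 / 0.003423 = 4.81 mmol/kg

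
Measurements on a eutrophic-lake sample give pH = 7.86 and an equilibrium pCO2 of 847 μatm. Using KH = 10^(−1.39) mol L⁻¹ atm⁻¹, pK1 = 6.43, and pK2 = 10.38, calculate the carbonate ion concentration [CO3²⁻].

[CO3²⁻] = 2.80 μmol/L

[CO2*] = KH · pCO2 = 10^(−1.39) × 847×10^-6 = 3.451×10^-5 mol/L
α₀ = 1/(1 + K1/[H⁺] + K1K2/[H⁺]²) = 1/(1 + 10^+1.43 + 10^-1.09) = 0.03572
DIC = [CO2*]/α₀ = 3.451×10^-5 / 0.03572 = 0.9660 mmol/L
[CO3²⁻] = α₂·DIC; α₂ = 0.002903, so [CO3²⁻] = 0.002903 × 0.9660 = 0.00280 mmol/L = 2.80 μmol/L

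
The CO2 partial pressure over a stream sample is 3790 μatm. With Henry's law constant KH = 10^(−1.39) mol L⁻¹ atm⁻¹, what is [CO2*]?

[CO2*] = 154 μmol/L

KH = 10^(−1.39) = 4.074×10^-2 mol L⁻¹ atm⁻¹
[CO2*] = KH · pCO2 = 4.074×10^-2 × 3790×10^-6 atm = 1.54×10^-4 mol/L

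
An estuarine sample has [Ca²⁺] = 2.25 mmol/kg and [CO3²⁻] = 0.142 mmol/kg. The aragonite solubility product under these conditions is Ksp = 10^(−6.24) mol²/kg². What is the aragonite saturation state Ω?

Ksp = 10^(−6.24) = 5.754×10^-7
Ω = [Ca²⁺][CO3²⁻]/Ksp = (2.25×10^-3)(0.142×10^-3) / 5.754×10^-7 = 0.555

Ω = 0.555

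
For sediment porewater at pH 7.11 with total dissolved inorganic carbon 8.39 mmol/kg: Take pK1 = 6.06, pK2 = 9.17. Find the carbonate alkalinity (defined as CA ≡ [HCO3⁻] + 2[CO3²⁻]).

CA = [HCO3⁻] + 2[CO3²⁻] = (α₁ + 2α₂)·DIC
At pH 7.11: [H⁺]/K1 = 10^-1.05 = 0.089125, K2/[H⁺] = 10^-2.06 = 0.0087096
α₁ = 1/(1 + 0.089125 + 0.0087096) = 1/1.0978 = 0.9109; α₂ = α₁·K2/[H⁺] = 0.007933
α₁ + 2α₂ = 0.9268
CA = 0.9268 × 8.39 = 7.78 mmol/kg

CA = 7.78 mmol/kg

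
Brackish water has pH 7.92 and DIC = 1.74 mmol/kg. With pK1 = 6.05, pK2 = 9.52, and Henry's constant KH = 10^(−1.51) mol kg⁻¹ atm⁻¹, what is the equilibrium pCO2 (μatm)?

pCO2 = 731 μatm

α₀ = 1 / (1 + K1/[H⁺] + K1K2/[H⁺]²) = 1 / (1 + 10^+1.87 + 10^+0.27)
   = 1 / (1 + 74.131 + 1.8621) = 1/76.993 = 0.01299
[CO2*] = α₀ × DIC = 0.01299 × 1.74 = 0.02260 mmol/kg
pCO2 = [CO2*]/KH = 2.260×10^-5 / 3.090×10^-2 = 731 μatm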